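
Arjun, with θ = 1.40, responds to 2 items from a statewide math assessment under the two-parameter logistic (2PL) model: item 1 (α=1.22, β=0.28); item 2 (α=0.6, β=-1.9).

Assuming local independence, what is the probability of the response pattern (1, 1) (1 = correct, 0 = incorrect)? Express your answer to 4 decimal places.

0.7001

P(θ) = 1 / (1 + exp(−α(θ − β)))
P_1 = 1/(1+e^{-1.3664}) = 0.7968
P_2 = 1/(1+e^{-1.9800}) = 0.8787
L = P_1 × P_2 = 0.7968 × 0.8787 = 0.70013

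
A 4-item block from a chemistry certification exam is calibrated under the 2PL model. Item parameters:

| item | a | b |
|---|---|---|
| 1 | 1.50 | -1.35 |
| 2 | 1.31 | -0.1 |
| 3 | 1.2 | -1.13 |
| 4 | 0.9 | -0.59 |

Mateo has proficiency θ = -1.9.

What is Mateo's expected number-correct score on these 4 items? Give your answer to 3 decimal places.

P(θ) = 1 / (1 + exp(−a(θ − b)))
P_1 = 1/(1+e^{0.8250}) = 0.3047
P_2 = 1/(1+e^{2.3580}) = 0.0864
P_3 = 1/(1+e^{0.9240}) = 0.2841
P_4 = 1/(1+e^{1.1790}) = 0.2352
E[score] = 0.3047 + 0.0864 + 0.2841 + 0.2352 = 0.9105

0.911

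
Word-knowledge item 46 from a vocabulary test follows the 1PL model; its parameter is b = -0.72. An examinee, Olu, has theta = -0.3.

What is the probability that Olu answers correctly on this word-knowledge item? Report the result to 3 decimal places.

0.603

P(theta) = 1 / (1 + exp(−(theta − b)))
Exponent: (-0.3 − (-0.72)) = 0.4200
1/(1 + e^{-0.4200}) = 0.6035
P = 0.6035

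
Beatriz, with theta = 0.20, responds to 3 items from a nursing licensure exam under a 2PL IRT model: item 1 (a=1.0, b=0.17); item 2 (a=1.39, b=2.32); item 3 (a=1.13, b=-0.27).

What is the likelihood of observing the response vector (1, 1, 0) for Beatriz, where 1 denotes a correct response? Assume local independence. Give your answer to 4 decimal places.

0.0094

P(theta) = 1 / (1 + exp(−a(theta − b)))
P_1 = 1/(1+e^{-0.0300}) = 0.5075
P_2 = 1/(1+e^{2.9468}) = 0.0499
P_3 = 1/(1+e^{-0.5311}) = 0.6297
L = P_1 × P_2 × (1−P_3) = 0.5075 × 0.0499 × 0.3703 = 0.00937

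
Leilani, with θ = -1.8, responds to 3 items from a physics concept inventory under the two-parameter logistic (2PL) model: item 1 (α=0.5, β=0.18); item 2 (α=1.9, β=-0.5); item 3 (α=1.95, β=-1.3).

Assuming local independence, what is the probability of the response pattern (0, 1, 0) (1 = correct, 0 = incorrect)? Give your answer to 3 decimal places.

0.041

P(θ) = 1 / (1 + exp(−α(θ − β)))
P_1 = 1/(1+e^{0.9900}) = 0.2709
P_2 = 1/(1+e^{2.4700}) = 0.0780
P_3 = 1/(1+e^{0.9750}) = 0.2739
L = (1−P_1) × P_2 × (1−P_3) = 0.7291 × 0.0780 × 0.7261 = 0.04129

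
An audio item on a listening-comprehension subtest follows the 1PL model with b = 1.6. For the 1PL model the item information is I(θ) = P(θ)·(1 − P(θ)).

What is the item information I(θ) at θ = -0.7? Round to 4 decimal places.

P = 1/(1+e^{2.3000}) = 0.0911
P(1−P) = 0.0911 × 0.9089 = 0.0828
I = P(1−P) = 0.08282

0.0828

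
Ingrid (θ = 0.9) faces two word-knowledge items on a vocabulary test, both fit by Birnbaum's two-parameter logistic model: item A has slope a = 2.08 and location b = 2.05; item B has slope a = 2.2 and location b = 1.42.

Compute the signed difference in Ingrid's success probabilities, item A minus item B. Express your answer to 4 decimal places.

-0.1578

P(θ) = 1 / (1 + exp(−a(θ − b)))
P_A = 0.0838
P_B = 0.2416
P_A − P_B = -0.1578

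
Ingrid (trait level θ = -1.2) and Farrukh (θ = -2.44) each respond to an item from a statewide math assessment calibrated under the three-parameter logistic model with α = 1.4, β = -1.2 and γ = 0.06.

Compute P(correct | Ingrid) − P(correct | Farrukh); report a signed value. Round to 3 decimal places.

P(θ) = γ + (1 − γ) · 1 / (1 + exp(−α(θ − β)))
P(Ingrid) = 0.5300  [exponent 0.0000]
P(Farrukh) = 0.2008  [exponent -1.7360]
Difference = 0.5300 − 0.2008 = 0.3292

0.329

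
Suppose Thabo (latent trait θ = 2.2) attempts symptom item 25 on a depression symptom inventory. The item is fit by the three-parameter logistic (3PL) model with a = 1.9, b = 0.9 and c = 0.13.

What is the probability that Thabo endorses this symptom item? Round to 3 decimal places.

P(θ) = c + (1 − c) · 1 / (1 + exp(−a(θ − b)))
Exponent: 1.9 × (2.2 − 0.9) = 2.4700
1/(1 + e^{-2.4700}) = 0.9220
P = 0.13 + 0.87 × 0.9220 = 0.9322

0.932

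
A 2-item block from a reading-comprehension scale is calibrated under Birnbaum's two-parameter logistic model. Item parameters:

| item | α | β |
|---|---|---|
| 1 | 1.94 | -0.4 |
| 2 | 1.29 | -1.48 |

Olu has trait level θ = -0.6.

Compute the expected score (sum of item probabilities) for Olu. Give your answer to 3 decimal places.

P(θ) = 1 / (1 + exp(−α(θ − β)))
P_1 = 1/(1+e^{0.3880}) = 0.4042
P_2 = 1/(1+e^{-1.1352}) = 0.7568
E[score] = 0.4042 + 0.7568 = 1.1610

1.161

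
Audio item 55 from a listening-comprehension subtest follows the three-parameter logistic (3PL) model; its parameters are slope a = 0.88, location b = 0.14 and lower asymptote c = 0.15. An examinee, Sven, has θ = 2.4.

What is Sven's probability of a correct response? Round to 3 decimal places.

P(θ) = c + (1 − c) · 1 / (1 + exp(−a(θ − b)))
Exponent: 0.88 × (2.4 − 0.14) = 1.9888
1/(1 + e^{-1.9888}) = 0.8796
P = 0.15 + 0.85 × 0.8796 = 0.8977

0.898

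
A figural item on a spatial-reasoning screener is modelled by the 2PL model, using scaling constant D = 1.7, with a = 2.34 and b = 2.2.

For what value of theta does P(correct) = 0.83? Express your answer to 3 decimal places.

P(theta) = 1 / (1 + exp(−D·a(theta − b)))
logit = ln(0.8300/0.1700) = 1.5856
theta = b + logit/(1.7·a) = 2.2 + 1.5856/3.9780 = 2.5986

2.599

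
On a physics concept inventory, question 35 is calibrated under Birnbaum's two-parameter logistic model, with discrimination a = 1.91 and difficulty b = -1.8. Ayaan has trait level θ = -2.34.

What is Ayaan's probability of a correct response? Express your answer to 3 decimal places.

P(θ) = 1 / (1 + exp(−a(θ − b)))
Exponent: 1.91 × (-2.34 − (-1.8)) = -1.0314
1/(1 + e^{1.0314}) = 0.2628

0.263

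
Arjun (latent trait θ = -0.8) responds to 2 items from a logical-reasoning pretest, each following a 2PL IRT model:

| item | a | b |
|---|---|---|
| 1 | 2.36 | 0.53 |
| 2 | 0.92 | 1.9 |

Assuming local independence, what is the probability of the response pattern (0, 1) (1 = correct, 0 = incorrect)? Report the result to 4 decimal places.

0.0738

P(θ) = 1 / (1 + exp(−a(θ − b)))
P_1 = 1/(1+e^{3.1388}) = 0.0415
P_2 = 1/(1+e^{2.4840}) = 0.0770
L = (1−P_1) × P_2 = 0.9585 × 0.0770 = 0.07379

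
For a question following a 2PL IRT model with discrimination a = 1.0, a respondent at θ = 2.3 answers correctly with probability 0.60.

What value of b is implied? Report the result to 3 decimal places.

P(θ) = 1 / (1 + exp(−a(θ − b)))
logit(0.60) = ln(0.60/0.40) = 0.4055
b = θ − logit/(a) = 2.3 − 0.4055/1.0000 = 1.8945

1.895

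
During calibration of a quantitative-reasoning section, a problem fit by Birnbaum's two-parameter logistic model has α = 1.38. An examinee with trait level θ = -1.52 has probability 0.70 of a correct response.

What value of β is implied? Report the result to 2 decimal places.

P(θ) = 1 / (1 + exp(−α(θ − β)))
logit(0.70) = ln(0.70/0.30) = 0.8473
β = θ − logit/(α) = -1.52 − 0.8473/1.3800 = -2.1340

-2.13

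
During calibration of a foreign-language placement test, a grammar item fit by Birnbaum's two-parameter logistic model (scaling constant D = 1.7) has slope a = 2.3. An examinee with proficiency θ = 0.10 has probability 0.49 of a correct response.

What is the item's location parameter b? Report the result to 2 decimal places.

0.11

P(θ) = 1 / (1 + exp(−D·a(θ − b)))
logit(0.49) = ln(0.49/0.51) = -0.0400
b = θ − logit/(1.7·a) = 0.10 − (-0.0400)/3.9100 = 0.1102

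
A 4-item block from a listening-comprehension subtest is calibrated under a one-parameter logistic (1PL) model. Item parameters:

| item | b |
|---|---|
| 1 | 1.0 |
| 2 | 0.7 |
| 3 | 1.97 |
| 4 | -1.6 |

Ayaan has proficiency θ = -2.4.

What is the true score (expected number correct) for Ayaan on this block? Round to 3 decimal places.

P(θ) = 1 / (1 + exp(−(θ − b)))
P_1 = 1/(1+e^{3.4000}) = 0.0323
P_2 = 1/(1+e^{3.1000}) = 0.0431
P_3 = 1/(1+e^{4.3700}) = 0.0125
P_4 = 1/(1+e^{0.8000}) = 0.3100
E[score] = 0.0323 + 0.0431 + 0.0125 + 0.3100 = 0.3979

0.398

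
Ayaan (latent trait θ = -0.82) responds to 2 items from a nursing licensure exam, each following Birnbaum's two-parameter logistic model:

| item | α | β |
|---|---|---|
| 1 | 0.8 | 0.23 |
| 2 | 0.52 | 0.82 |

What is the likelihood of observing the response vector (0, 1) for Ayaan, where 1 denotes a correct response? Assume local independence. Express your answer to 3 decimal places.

0.209

P(θ) = 1 / (1 + exp(−α(θ − β)))
P_1 = 1/(1+e^{0.8400}) = 0.3015
P_2 = 1/(1+e^{0.8528}) = 0.2988
L = (1−P_1) × P_2 = 0.6985 × 0.2988 = 0.20873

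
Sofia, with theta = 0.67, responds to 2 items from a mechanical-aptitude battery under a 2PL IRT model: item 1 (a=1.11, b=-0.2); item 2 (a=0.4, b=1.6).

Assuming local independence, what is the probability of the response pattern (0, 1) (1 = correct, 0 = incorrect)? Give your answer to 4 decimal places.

0.1125

P(theta) = 1 / (1 + exp(−a(theta − b)))
P_1 = 1/(1+e^{-0.9657}) = 0.7243
P_2 = 1/(1+e^{0.3720}) = 0.4081
L = (1−P_1) × P_2 = 0.2757 × 0.4081 = 0.11252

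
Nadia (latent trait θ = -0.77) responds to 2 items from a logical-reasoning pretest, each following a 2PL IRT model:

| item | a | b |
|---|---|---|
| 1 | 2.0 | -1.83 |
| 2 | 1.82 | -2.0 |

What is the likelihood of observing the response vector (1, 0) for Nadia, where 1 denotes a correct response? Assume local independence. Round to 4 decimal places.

P(θ) = 1 / (1 + exp(−a(θ − b)))
P_1 = 1/(1+e^{-2.1200}) = 0.8928
P_2 = 1/(1+e^{-2.2386}) = 0.9037
L = P_1 × (1−P_2) = 0.8928 × 0.0963 = 0.08601

0.0860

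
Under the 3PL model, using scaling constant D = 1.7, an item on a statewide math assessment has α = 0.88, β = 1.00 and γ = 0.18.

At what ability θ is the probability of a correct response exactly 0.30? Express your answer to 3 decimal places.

P(θ) = γ + (1 − γ) · 1 / (1 + exp(−D·α(θ − β)))
Remove guessing floor: (0.30 − 0.18)/(1 − 0.18) = 0.1463
logit = ln(0.1463/0.8537) = -1.7636
θ = β + logit/(1.7·α) = 1.00 + (-1.7636)/1.4960 = -0.1789

-0.179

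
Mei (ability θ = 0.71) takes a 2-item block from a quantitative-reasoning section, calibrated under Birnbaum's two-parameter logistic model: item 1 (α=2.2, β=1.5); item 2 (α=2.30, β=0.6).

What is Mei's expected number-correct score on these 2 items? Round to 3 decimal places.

0.712

P(θ) = 1 / (1 + exp(−α(θ − β)))
P_1 = 1/(1+e^{1.7380}) = 0.1496
P_2 = 1/(1+e^{-0.2530}) = 0.5629
E[score] = 0.1496 + 0.5629 = 0.7125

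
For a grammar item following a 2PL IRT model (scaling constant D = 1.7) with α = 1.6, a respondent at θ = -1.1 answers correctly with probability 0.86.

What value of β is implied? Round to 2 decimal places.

P(θ) = 1 / (1 + exp(−D·α(θ − β)))
logit(0.86) = ln(0.86/0.14) = 1.8153
β = θ − logit/(1.7·α) = -1.1 − 1.8153/2.7200 = -1.7674

-1.77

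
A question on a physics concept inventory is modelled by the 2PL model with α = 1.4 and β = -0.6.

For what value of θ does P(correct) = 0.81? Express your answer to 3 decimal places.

0.436

P(θ) = 1 / (1 + exp(−α(θ − β)))
logit = ln(0.8100/0.1900) = 1.4500
θ = β + logit/(α) = -0.6 + 1.4500/1.4000 = 0.4357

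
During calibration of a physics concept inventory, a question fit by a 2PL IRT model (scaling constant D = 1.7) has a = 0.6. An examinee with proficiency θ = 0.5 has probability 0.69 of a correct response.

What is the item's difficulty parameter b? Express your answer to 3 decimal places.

P(θ) = 1 / (1 + exp(−D·a(θ − b)))
logit(0.69) = ln(0.69/0.31) = 0.8001
b = θ − logit/(1.7·a) = 0.5 − 0.8001/1.0200 = -0.2844

-0.284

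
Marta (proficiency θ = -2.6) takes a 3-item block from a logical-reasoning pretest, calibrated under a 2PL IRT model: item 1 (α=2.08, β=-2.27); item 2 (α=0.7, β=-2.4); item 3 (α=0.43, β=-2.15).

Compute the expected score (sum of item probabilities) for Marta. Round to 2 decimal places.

P(θ) = 1 / (1 + exp(−α(θ − β)))
P_1 = 1/(1+e^{0.6864}) = 0.3348
P_2 = 1/(1+e^{0.1400}) = 0.4651
P_3 = 1/(1+e^{0.1935}) = 0.4518
E[score] = 0.3348 + 0.4651 + 0.4518 = 1.2517

1.25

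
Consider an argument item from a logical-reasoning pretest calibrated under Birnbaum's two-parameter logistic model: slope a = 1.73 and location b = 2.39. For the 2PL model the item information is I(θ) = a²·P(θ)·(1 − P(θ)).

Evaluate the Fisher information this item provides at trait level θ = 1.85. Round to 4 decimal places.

0.6061

P = 1/(1+e^{0.9342}) = 0.2821
P(1−P) = 0.2821 × 0.7179 = 0.2025
I = a² × P(1−P) = 1.73² × 0.2025 = 0.60609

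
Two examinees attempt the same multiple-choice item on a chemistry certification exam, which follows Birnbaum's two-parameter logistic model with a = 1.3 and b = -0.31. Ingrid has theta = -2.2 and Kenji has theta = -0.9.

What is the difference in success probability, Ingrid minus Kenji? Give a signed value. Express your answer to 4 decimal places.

P(theta) = 1 / (1 + exp(−a(theta − b)))
P(Ingrid) = 0.0789  [exponent -2.4570]
P(Kenji) = 0.3171  [exponent -0.7670]
Difference = 0.0789 − 0.3171 = -0.2382

-0.2382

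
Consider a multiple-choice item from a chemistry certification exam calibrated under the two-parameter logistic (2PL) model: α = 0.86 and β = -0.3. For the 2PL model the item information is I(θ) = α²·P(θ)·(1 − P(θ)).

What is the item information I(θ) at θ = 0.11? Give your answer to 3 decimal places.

0.179

P = 1/(1+e^{-0.3526}) = 0.5872
P(1−P) = 0.5872 × 0.4128 = 0.2424
I = α² × P(1−P) = 0.86² × 0.2424 = 0.17927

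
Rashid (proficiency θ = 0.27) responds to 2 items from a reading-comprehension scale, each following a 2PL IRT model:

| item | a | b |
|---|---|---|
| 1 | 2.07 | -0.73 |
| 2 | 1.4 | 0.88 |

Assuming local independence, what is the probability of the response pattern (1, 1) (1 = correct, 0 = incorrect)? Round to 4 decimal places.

0.2651

P(θ) = 1 / (1 + exp(−a(θ − b)))
P_1 = 1/(1+e^{-2.0700}) = 0.8880
P_2 = 1/(1+e^{0.8540}) = 0.2986
L = P_1 × P_2 = 0.8880 × 0.2986 = 0.26514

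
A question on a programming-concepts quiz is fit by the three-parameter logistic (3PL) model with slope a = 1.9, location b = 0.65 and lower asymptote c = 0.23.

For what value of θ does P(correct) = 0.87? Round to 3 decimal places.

P(θ) = c + (1 − c) · 1 / (1 + exp(−a(θ − b)))
Remove guessing floor: (0.87 − 0.23)/(1 − 0.23) = 0.8312
logit = ln(0.8312/0.1688) = 1.5939
θ = b + logit/(a) = 0.65 + 1.5939/1.9000 = 1.4889

1.489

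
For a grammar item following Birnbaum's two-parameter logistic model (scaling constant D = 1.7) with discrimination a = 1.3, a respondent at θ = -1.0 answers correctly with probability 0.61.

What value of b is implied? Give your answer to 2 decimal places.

-1.20

P(θ) = 1 / (1 + exp(−D·a(θ − b)))
logit(0.61) = ln(0.61/0.39) = 0.4473
b = θ − logit/(1.7·a) = -1.0 − 0.4473/2.2100 = -1.2024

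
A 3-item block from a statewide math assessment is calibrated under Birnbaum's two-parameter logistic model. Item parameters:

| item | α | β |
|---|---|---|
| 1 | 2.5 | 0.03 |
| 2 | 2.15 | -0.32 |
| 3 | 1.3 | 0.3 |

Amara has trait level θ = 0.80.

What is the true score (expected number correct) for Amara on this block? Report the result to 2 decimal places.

P(θ) = 1 / (1 + exp(−α(θ − β)))
P_1 = 1/(1+e^{-1.9250}) = 0.8727
P_2 = 1/(1+e^{-2.4080}) = 0.9174
P_3 = 1/(1+e^{-0.6500}) = 0.6570
E[score] = 0.8727 + 0.9174 + 0.6570 = 2.4471

2.45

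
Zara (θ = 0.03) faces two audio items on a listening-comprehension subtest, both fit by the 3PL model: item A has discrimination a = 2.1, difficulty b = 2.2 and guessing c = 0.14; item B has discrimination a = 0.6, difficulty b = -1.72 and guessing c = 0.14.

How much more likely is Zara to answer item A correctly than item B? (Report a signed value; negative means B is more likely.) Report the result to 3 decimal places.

-0.628

P(θ) = c + (1 − c) · 1 / (1 + exp(−a(θ − b)))
P_A = 0.1489
P_B = 0.7771
P_A − P_B = -0.6281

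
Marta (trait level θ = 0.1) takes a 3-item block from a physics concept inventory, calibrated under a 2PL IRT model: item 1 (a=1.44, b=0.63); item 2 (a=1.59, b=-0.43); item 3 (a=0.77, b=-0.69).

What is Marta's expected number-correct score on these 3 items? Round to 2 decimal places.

1.66

P(θ) = 1 / (1 + exp(−a(θ − b)))
P_1 = 1/(1+e^{0.7632}) = 0.3180
P_2 = 1/(1+e^{-0.8427}) = 0.6990
P_3 = 1/(1+e^{-0.6083}) = 0.6476
E[score] = 0.3180 + 0.6990 + 0.6476 = 1.6645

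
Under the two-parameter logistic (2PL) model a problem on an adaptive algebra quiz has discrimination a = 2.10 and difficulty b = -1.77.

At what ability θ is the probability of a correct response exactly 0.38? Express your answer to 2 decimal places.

P(θ) = 1 / (1 + exp(−a(θ − b)))
logit = ln(0.3800/0.6200) = -0.4895
θ = b + logit/(a) = -1.77 + (-0.4895)/2.1000 = -2.0031

-2.00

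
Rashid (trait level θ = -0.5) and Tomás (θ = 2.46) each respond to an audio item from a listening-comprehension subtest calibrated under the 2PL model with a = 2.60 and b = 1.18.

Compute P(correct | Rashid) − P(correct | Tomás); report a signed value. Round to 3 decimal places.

P(θ) = 1 / (1 + exp(−a(θ − b)))
P(Rashid) = 0.0125  [exponent -4.3680]
P(Tomás) = 0.9654  [exponent 3.3280]
Difference = 0.0125 − 0.9654 = -0.9529

-0.953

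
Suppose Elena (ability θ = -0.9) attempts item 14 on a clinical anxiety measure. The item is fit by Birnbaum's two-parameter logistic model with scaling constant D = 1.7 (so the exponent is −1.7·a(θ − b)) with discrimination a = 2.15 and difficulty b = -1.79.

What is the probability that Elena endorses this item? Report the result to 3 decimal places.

P(θ) = 1 / (1 + exp(−D·a(θ − b)))
Exponent: 1.7 × 2.15 × (-0.9 − (-1.79)) = 3.2529
1/(1 + e^{-3.2529}) = 0.9628
P = 0.9628

0.963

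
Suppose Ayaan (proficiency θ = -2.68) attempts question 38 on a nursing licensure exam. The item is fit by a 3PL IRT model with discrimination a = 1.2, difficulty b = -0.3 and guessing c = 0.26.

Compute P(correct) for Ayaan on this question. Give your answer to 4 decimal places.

P(θ) = c + (1 − c) · 1 / (1 + exp(−a(θ − b)))
Exponent: 1.2 × (-2.68 − (-0.3)) = -2.8560
1/(1 + e^{2.8560}) = 0.0544
P = 0.26 + 0.74 × 0.0544 = 0.3002

0.3002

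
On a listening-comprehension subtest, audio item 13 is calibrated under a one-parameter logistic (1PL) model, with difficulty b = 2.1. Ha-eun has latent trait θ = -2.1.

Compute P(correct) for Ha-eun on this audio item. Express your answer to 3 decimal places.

0.015

P(θ) = 1 / (1 + exp(−(θ − b)))
Exponent: (-2.1 − 2.1) = -4.2000
1/(1 + e^{4.2000}) = 0.0148
P = 0.0148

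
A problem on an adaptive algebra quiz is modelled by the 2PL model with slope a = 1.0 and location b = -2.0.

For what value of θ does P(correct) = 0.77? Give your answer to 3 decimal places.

-0.792

P(θ) = 1 / (1 + exp(−a(θ − b)))
logit = ln(0.7700/0.2300) = 1.2083
θ = b + logit/(a) = -2.0 + 1.2083/1.0000 = -0.7917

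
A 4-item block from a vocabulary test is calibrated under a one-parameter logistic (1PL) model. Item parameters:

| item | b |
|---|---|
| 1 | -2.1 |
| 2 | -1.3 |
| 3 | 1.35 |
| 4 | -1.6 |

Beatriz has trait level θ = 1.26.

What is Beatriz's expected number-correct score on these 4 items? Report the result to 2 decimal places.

3.32

P(θ) = 1 / (1 + exp(−(θ − b)))
P_1 = 1/(1+e^{-3.3600}) = 0.9664
P_2 = 1/(1+e^{-2.5600}) = 0.9282
P_3 = 1/(1+e^{0.0900}) = 0.4775
P_4 = 1/(1+e^{-2.8600}) = 0.9458
E[score] = 0.9664 + 0.9282 + 0.4775 + 0.9458 = 3.3180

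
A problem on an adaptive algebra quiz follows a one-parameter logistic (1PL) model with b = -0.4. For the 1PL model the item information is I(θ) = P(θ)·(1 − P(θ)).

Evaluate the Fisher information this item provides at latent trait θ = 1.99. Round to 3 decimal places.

P = 1/(1+e^{-2.3900}) = 0.9161
P(1−P) = 0.9161 × 0.0839 = 0.0769
I = P(1−P) = 0.07689

0.077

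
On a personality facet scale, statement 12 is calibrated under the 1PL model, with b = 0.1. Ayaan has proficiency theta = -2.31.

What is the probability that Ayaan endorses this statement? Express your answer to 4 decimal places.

P(theta) = 1 / (1 + exp(−(theta − b)))
Exponent: (-2.31 − 0.1) = -2.4100
1/(1 + e^{2.4100}) = 0.0824
P = 0.0824

0.0824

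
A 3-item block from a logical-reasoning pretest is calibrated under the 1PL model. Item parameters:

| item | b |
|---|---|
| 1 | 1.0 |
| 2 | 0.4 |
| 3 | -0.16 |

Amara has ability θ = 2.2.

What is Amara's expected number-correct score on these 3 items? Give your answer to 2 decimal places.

P(θ) = 1 / (1 + exp(−(θ − b)))
P_1 = 1/(1+e^{-1.2000}) = 0.7685
P_2 = 1/(1+e^{-1.8000}) = 0.8581
P_3 = 1/(1+e^{-2.3600}) = 0.9137
E[score] = 0.7685 + 0.8581 + 0.9137 = 2.5404

2.54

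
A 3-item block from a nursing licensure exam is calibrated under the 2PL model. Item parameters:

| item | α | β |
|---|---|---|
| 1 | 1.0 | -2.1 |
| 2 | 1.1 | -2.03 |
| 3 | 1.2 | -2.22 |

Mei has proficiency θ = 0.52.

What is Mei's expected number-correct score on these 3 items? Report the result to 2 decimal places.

P(θ) = 1 / (1 + exp(−α(θ − β)))
P_1 = 1/(1+e^{-2.6200}) = 0.9321
P_2 = 1/(1+e^{-2.8050}) = 0.9429
P_3 = 1/(1+e^{-3.2880}) = 0.9640
E[score] = 0.9321 + 0.9429 + 0.9640 = 2.8391

2.84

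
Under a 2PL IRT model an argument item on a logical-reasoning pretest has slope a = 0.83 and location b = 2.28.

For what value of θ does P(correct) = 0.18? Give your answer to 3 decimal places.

P(θ) = 1 / (1 + exp(−a(θ − b)))
logit = ln(0.1800/0.8200) = -1.5163
θ = b + logit/(a) = 2.28 + (-1.5163)/0.8300 = 0.4531

0.453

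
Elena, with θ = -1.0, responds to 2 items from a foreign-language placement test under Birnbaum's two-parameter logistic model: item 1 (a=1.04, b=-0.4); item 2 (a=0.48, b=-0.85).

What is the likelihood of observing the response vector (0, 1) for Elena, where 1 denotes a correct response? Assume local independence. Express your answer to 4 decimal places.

0.3138

P(θ) = 1 / (1 + exp(−a(θ − b)))
P_1 = 1/(1+e^{0.6240}) = 0.3489
P_2 = 1/(1+e^{0.0720}) = 0.4820
L = (1−P_1) × P_2 = 0.6511 × 0.4820 = 0.31385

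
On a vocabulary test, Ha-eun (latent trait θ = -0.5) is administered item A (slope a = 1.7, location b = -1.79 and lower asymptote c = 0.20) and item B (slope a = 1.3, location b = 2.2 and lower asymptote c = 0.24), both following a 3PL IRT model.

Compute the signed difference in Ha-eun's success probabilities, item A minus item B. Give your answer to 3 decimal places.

0.658

P(θ) = c + (1 − c) · 1 / (1 + exp(−a(θ − b)))
P_A = 0.9197
P_B = 0.2621
P_A − P_B = 0.6576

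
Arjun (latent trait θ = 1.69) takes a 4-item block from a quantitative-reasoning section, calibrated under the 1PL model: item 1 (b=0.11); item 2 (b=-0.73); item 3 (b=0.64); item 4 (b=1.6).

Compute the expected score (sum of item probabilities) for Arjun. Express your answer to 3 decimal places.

P(θ) = 1 / (1 + exp(−(θ − b)))
P_1 = 1/(1+e^{-1.5800}) = 0.8292
P_2 = 1/(1+e^{-2.4200}) = 0.9183
P_3 = 1/(1+e^{-1.0500}) = 0.7408
P_4 = 1/(1+e^{-0.0900}) = 0.5225
E[score] = 0.8292 + 0.9183 + 0.7408 + 0.5225 = 3.0108

3.011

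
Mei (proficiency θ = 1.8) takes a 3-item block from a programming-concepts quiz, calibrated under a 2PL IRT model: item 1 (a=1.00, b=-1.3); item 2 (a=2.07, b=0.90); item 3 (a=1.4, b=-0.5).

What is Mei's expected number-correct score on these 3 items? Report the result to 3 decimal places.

P(θ) = 1 / (1 + exp(−a(θ − b)))
P_1 = 1/(1+e^{-3.1000}) = 0.9569
P_2 = 1/(1+e^{-1.8630}) = 0.8656
P_3 = 1/(1+e^{-3.2200}) = 0.9616
E[score] = 0.9569 + 0.8656 + 0.9616 = 2.7841

2.784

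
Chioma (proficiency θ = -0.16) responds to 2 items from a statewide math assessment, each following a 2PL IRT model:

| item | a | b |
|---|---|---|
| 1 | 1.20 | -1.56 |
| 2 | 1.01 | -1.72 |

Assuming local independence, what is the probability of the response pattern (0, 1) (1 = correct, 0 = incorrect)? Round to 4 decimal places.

P(θ) = 1 / (1 + exp(−a(θ − b)))
P_1 = 1/(1+e^{-1.6800}) = 0.8429
P_2 = 1/(1+e^{-1.5756}) = 0.8286
L = (1−P_1) × P_2 = 0.1571 × 0.8286 = 0.13017

0.1302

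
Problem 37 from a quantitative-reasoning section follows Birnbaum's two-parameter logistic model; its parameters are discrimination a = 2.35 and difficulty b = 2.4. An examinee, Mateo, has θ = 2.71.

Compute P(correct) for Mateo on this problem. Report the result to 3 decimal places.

P(θ) = 1 / (1 + exp(−a(θ − b)))
Exponent: 2.35 × (2.71 − 2.4) = 0.7285
1/(1 + e^{-0.7285}) = 0.6745

0.674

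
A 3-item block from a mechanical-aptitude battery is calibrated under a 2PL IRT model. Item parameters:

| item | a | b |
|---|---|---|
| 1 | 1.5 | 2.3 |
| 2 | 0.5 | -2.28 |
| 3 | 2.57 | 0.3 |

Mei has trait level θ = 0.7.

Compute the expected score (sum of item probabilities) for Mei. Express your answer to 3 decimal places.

1.636

P(θ) = 1 / (1 + exp(−a(θ − b)))
P_1 = 1/(1+e^{2.4000}) = 0.0832
P_2 = 1/(1+e^{-1.4900}) = 0.8161
P_3 = 1/(1+e^{-1.0280}) = 0.7365
E[score] = 0.0832 + 0.8161 + 0.7365 = 1.6358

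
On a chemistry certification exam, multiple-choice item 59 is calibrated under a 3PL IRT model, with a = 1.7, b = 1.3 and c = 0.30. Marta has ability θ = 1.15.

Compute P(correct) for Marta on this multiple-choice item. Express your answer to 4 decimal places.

P(θ) = c + (1 − c) · 1 / (1 + exp(−a(θ − b)))
Exponent: 1.7 × (1.15 − 1.3) = -0.2550
1/(1 + e^{0.2550}) = 0.4366
P = 0.30 + 0.70 × 0.4366 = 0.6056

0.6056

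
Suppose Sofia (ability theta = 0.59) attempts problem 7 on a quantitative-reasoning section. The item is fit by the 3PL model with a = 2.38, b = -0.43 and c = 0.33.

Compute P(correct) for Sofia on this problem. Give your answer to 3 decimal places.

P(theta) = c + (1 − c) · 1 / (1 + exp(−a(theta − b)))
Exponent: 2.38 × (0.59 − (-0.43)) = 2.4276
1/(1 + e^{-2.4276}) = 0.9189
P = 0.33 + 0.67 × 0.9189 = 0.9457

0.946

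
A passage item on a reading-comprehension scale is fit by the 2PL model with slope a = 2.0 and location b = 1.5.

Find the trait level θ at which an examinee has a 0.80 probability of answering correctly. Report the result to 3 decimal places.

P(θ) = 1 / (1 + exp(−a(θ − b)))
logit = ln(0.8000/0.2000) = 1.3863
θ = b + logit/(a) = 1.5 + 1.3863/2.0000 = 2.1931

2.193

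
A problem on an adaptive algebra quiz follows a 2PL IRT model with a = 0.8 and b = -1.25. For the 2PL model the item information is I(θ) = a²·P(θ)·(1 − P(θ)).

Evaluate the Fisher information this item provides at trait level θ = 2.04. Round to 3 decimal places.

P = 1/(1+e^{-2.6320}) = 0.9329
P(1−P) = 0.9329 × 0.0671 = 0.0626
I = a² × P(1−P) = 0.8² × 0.0626 = 0.04007

0.040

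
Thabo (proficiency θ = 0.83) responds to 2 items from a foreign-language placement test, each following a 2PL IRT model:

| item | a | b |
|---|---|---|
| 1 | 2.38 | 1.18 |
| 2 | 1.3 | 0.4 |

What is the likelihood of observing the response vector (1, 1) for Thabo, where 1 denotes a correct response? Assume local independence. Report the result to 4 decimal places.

P(θ) = 1 / (1 + exp(−a(θ − b)))
P_1 = 1/(1+e^{0.8330}) = 0.3030
P_2 = 1/(1+e^{-0.5590}) = 0.6362
L = P_1 × P_2 = 0.3030 × 0.6362 = 0.19278

0.1928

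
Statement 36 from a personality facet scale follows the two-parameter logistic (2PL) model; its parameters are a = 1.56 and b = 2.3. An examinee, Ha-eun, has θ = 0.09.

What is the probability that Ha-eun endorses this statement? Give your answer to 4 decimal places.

P(θ) = 1 / (1 + exp(−a(θ − b)))
Exponent: 1.56 × (0.09 − 2.3) = -3.4476
1/(1 + e^{3.4476}) = 0.0308

0.0308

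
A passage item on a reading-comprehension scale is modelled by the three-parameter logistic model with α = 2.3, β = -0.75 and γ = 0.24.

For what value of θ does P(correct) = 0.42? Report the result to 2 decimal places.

-1.26

P(θ) = γ + (1 − γ) · 1 / (1 + exp(−α(θ − β)))
Remove guessing floor: (0.42 − 0.24)/(1 − 0.24) = 0.2368
logit = ln(0.2368/0.7632) = -1.1701
θ = β + logit/(α) = -0.75 + (-1.1701)/2.3000 = -1.2587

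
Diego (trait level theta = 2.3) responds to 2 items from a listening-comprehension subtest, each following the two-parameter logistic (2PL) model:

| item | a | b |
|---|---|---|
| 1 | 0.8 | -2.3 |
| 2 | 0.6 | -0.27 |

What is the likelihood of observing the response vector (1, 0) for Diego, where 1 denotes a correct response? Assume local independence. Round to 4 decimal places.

0.1719

P(theta) = 1 / (1 + exp(−a(theta − b)))
P_1 = 1/(1+e^{-3.6800}) = 0.9754
P_2 = 1/(1+e^{-1.5420}) = 0.8238
L = P_1 × (1−P_2) = 0.9754 × 0.1762 = 0.17191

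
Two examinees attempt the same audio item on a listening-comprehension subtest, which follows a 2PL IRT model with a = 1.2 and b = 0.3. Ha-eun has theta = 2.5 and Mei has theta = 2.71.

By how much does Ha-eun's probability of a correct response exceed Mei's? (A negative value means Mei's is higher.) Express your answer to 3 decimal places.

P(theta) = 1 / (1 + exp(−a(theta − b)))
P(Ha-eun) = 0.9334  [exponent 2.6400]
P(Mei) = 0.9474  [exponent 2.8920]
Difference = 0.9334 − 0.9474 = -0.0141

-0.014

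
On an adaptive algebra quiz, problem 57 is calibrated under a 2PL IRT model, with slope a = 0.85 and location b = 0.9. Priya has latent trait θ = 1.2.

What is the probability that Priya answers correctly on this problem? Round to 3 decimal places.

0.563

P(θ) = 1 / (1 + exp(−a(θ − b)))
Exponent: 0.85 × (1.2 − 0.9) = 0.2550
1/(1 + e^{-0.2550}) = 0.5634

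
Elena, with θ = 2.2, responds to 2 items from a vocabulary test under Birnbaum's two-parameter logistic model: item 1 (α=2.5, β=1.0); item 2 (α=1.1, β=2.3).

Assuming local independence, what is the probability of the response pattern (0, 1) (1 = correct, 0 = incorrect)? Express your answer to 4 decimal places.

0.0224

P(θ) = 1 / (1 + exp(−α(θ − β)))
P_1 = 1/(1+e^{-3.0000}) = 0.9526
P_2 = 1/(1+e^{0.1100}) = 0.4725
L = (1−P_1) × P_2 = 0.0474 × 0.4725 = 0.02241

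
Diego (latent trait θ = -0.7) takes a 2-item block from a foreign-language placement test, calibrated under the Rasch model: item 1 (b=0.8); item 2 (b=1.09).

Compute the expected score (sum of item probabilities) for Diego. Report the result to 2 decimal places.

P(θ) = 1 / (1 + exp(−(θ − b)))
P_1 = 1/(1+e^{1.5000}) = 0.1824
P_2 = 1/(1+e^{1.7900}) = 0.1431
E[score] = 0.1824 + 0.1431 = 0.3255

0.33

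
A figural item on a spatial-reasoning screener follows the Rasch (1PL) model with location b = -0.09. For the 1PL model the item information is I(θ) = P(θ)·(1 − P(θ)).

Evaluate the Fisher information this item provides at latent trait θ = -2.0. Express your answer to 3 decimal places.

0.112

P = 1/(1+e^{1.9100}) = 0.1290
P(1−P) = 0.1290 × 0.8710 = 0.1123
I = P(1−P) = 0.11234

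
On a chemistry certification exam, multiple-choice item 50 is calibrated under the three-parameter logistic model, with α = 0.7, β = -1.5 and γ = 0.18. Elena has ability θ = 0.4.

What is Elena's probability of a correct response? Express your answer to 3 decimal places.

0.828

P(θ) = γ + (1 − γ) · 1 / (1 + exp(−α(θ − β)))
Exponent: 0.7 × (0.4 − (-1.5)) = 1.3300
1/(1 + e^{-1.3300}) = 0.7908
P = 0.18 + 0.82 × 0.7908 = 0.8285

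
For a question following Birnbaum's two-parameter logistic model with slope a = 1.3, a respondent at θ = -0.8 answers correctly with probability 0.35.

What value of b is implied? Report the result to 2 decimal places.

-0.32

P(θ) = 1 / (1 + exp(−a(θ − b)))
logit(0.35) = ln(0.35/0.65) = -0.6190
b = θ − logit/(a) = -0.8 − (-0.6190)/1.3000 = -0.3238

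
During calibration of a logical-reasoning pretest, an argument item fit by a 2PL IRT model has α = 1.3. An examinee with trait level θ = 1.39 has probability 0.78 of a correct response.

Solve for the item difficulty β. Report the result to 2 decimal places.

P(θ) = 1 / (1 + exp(−α(θ − β)))
logit(0.78) = ln(0.78/0.22) = 1.2657
β = θ − logit/(α) = 1.39 − 1.2657/1.3000 = 0.4164

0.42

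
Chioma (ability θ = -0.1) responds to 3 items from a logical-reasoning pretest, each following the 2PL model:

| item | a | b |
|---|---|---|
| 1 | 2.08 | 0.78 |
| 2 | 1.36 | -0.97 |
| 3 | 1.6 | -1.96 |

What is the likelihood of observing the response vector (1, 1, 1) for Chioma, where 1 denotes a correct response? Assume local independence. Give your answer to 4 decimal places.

P(θ) = 1 / (1 + exp(−a(θ − b)))
P_1 = 1/(1+e^{1.8304}) = 0.1382
P_2 = 1/(1+e^{-1.1832}) = 0.7655
P_3 = 1/(1+e^{-2.9760}) = 0.9515
L = P_1 × P_2 × P_3 = 0.1382 × 0.7655 × 0.9515 = 0.10066

0.1007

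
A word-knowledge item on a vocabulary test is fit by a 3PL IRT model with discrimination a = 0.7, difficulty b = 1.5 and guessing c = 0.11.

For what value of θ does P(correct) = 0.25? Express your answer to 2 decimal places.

-0.90

P(θ) = c + (1 − c) · 1 / (1 + exp(−a(θ − b)))
Remove guessing floor: (0.25 − 0.11)/(1 − 0.11) = 0.1573
logit = ln(0.1573/0.8427) = -1.6784
θ = b + logit/(a) = 1.5 + (-1.6784)/0.7000 = -0.8978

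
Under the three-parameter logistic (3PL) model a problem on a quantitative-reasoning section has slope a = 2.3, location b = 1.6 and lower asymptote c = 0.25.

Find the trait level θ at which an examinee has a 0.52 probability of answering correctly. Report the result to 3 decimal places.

P(θ) = c + (1 − c) · 1 / (1 + exp(−a(θ − b)))
Remove guessing floor: (0.52 − 0.25)/(1 − 0.25) = 0.3600
logit = ln(0.3600/0.6400) = -0.5754
θ = b + logit/(a) = 1.6 + (-0.5754)/2.3000 = 1.3498

1.350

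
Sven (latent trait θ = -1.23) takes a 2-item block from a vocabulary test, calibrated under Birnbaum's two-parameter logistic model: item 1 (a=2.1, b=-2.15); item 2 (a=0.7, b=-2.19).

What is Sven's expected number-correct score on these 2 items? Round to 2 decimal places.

1.54

P(θ) = 1 / (1 + exp(−a(θ − b)))
P_1 = 1/(1+e^{-1.9320}) = 0.8735
P_2 = 1/(1+e^{-0.6720}) = 0.6620
E[score] = 0.8735 + 0.6620 = 1.5354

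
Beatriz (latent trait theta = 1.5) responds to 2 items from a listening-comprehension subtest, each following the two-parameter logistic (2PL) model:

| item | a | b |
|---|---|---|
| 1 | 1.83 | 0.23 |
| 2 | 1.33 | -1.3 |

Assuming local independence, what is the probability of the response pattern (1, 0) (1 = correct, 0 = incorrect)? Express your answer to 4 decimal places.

P(theta) = 1 / (1 + exp(−a(theta − b)))
P_1 = 1/(1+e^{-2.3241}) = 0.9109
P_2 = 1/(1+e^{-3.7240}) = 0.9764
L = P_1 × (1−P_2) = 0.9109 × 0.0236 = 0.02147

0.0215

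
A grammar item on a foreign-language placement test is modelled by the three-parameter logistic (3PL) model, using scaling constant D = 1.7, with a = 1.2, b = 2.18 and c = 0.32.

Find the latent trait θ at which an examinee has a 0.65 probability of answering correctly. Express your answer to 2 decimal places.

2.15

P(θ) = c + (1 − c) · 1 / (1 + exp(−D·a(θ − b)))
Remove guessing floor: (0.65 − 0.32)/(1 − 0.32) = 0.4853
logit = ln(0.4853/0.5147) = -0.0588
θ = b + logit/(1.7·a) = 2.18 + (-0.0588)/2.0400 = 2.1512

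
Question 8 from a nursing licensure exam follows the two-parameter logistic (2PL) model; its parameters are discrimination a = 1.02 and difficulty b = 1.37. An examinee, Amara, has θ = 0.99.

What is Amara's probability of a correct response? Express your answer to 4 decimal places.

0.4043

P(θ) = 1 / (1 + exp(−a(θ − b)))
Exponent: 1.02 × (0.99 − 1.37) = -0.3876
1/(1 + e^{0.3876}) = 0.4043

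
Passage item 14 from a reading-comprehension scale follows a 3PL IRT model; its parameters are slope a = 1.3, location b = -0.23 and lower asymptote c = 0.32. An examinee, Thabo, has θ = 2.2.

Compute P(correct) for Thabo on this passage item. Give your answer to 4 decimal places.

0.9723

P(θ) = c + (1 − c) · 1 / (1 + exp(−a(θ − b)))
Exponent: 1.3 × (2.2 − (-0.23)) = 3.1590
1/(1 + e^{-3.1590}) = 0.9593
P = 0.32 + 0.68 × 0.9593 = 0.9723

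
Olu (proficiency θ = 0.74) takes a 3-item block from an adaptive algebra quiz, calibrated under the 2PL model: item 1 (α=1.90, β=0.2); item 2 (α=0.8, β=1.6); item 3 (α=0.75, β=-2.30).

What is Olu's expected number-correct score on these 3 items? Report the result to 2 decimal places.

P(θ) = 1 / (1 + exp(−α(θ − β)))
P_1 = 1/(1+e^{-1.0260}) = 0.7361
P_2 = 1/(1+e^{0.6880}) = 0.3345
P_3 = 1/(1+e^{-2.2800}) = 0.9072
E[score] = 0.7361 + 0.3345 + 0.9072 = 1.9778

1.98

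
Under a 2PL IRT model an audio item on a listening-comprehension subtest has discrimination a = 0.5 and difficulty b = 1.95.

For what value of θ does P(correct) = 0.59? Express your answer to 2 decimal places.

2.68

P(θ) = 1 / (1 + exp(−a(θ − b)))
logit = ln(0.5900/0.4100) = 0.3640
θ = b + logit/(a) = 1.95 + 0.3640/0.5000 = 2.6779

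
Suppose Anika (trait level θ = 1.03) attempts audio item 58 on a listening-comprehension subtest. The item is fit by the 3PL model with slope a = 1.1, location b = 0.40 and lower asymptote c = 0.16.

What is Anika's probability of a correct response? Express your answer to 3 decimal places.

0.720

P(θ) = c + (1 − c) · 1 / (1 + exp(−a(θ − b)))
Exponent: 1.1 × (1.03 − 0.40) = 0.6930
1/(1 + e^{-0.6930}) = 0.6666
P = 0.16 + 0.84 × 0.6666 = 0.7200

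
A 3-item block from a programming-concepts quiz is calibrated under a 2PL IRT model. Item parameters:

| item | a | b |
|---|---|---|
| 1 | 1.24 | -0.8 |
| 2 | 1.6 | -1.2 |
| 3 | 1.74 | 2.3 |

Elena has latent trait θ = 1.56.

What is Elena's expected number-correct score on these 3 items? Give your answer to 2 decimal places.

P(θ) = 1 / (1 + exp(−a(θ − b)))
P_1 = 1/(1+e^{-2.9264}) = 0.9491
P_2 = 1/(1+e^{-4.4160}) = 0.9881
P_3 = 1/(1+e^{1.2876}) = 0.2163
E[score] = 0.9491 + 0.9881 + 0.2163 = 2.1535

2.15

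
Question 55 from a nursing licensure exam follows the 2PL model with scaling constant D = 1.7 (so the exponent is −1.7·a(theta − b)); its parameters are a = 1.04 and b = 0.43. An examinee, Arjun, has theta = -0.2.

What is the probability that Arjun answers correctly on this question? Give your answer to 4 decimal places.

0.2472

P(theta) = 1 / (1 + exp(−D·a(theta − b)))
Exponent: 1.7 × 1.04 × (-0.2 − 0.43) = -1.1138
1/(1 + e^{1.1138}) = 0.2472
P = 0.2472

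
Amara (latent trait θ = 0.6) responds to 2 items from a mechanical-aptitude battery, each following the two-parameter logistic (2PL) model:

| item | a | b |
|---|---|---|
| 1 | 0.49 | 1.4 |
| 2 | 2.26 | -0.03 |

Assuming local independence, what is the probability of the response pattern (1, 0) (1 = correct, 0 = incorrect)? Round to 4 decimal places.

0.0783

P(θ) = 1 / (1 + exp(−a(θ − b)))
P_1 = 1/(1+e^{0.3920}) = 0.4032
P_2 = 1/(1+e^{-1.4238}) = 0.8059
L = P_1 × (1−P_2) = 0.4032 × 0.1941 = 0.07825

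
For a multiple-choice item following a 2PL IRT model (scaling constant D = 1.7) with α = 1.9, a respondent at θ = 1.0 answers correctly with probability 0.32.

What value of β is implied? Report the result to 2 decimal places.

P(θ) = 1 / (1 + exp(−D·α(θ − β)))
logit(0.32) = ln(0.32/0.68) = -0.7538
β = θ − logit/(1.7·α) = 1.0 − (-0.7538)/3.2300 = 1.2334

1.23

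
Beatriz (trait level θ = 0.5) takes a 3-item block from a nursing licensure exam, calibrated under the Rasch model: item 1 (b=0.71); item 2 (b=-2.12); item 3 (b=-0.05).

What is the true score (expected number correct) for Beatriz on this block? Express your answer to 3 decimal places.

2.014

P(θ) = 1 / (1 + exp(−(θ − b)))
P_1 = 1/(1+e^{0.2100}) = 0.4477
P_2 = 1/(1+e^{-2.6200}) = 0.9321
P_3 = 1/(1+e^{-0.5500}) = 0.6341
E[score] = 0.4477 + 0.9321 + 0.6341 = 2.0140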